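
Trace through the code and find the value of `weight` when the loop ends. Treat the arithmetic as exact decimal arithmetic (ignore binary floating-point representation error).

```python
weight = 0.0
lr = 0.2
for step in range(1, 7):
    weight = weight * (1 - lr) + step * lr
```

Let's trace through this code step by step.

Initialize: weight = 0.0
Initialize: lr = 0.2
Entering loop: for step in range(1, 7):
After iteration 1: step = 1, weight = 0.2
After iteration 2: step = 2, weight = 0.56
After iteration 3: step = 3, weight = 1.048
After iteration 4: step = 4, weight = 1.6384
After iteration 5: step = 5, weight = 2.31072
After iteration 6: step = 6, weight = 3.048576
Loop ends.

Final answer: 3.048576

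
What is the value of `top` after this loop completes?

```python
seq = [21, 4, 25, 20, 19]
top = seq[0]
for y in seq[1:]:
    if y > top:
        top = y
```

Let's trace through this code step by step.

Initialize: seq = [21, 4, 25, 20, 19]
Initialize: top = 21
Entering loop: for y in seq[1:]:
After iteration 1: y = 4, top = 21
After iteration 2: y = 25, top = 25
After iteration 3: y = 20, top = 25
After iteration 4: y = 19, top = 25
Loop ends.

Final answer: 25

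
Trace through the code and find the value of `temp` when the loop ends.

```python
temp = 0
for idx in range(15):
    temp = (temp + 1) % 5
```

Let's trace through this code step by step.

Initialize: temp = 0
Entering loop: for idx in range(15):
After iteration 1: idx = 0, temp = 1
After iteration 2: idx = 1, temp = 2
After iteration 3: idx = 2, temp = 3
After iteration 4: idx = 3, temp = 4
After iteration 5: idx = 4, temp = 0
After iteration 6: idx = 5, temp = 1
After iteration 7: idx = 6, temp = 2
After iteration 8: idx = 7, temp = 3
After iteration 9: idx = 8, temp = 4
After iteration 10: idx = 9, temp = 0
After iteration 11: idx = 10, temp = 1
After iteration 12: idx = 11, temp = 2
After iteration 13: idx = 12, temp = 3
After iteration 14: idx = 13, temp = 4
After iteration 15: idx = 14, temp = 0
Loop ends.

Final answer: 0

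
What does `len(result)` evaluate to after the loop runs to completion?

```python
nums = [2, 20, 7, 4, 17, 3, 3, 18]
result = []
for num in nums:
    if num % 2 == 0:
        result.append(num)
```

Let's trace through this code step by step.

Initialize: nums = [2, 20, 7, 4, 17, 3, 3, 18]
Initialize: result = []
Entering loop: for num in nums:
After iteration 1: num = 2, result = [2]
After iteration 2: num = 20, result = [2, 20]
After iteration 3: num = 7, result = [2, 20]
After iteration 4: num = 4, result = [2, 20, 4]
After iteration 5: num = 17, result = [2, 20, 4]
After iteration 6: num = 3, result = [2, 20, 4]
After iteration 7: num = 3, result = [2, 20, 4]
After iteration 8: num = 18, result = [2, 20, 4, 18]
Loop ends.
len(result) = 4

Final answer: 4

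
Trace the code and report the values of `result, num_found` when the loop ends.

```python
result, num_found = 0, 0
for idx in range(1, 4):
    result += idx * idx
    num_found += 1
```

Let's trace through this code step by step.

Initialize: result = 0
Initialize: num_found = 0
Entering loop: for idx in range(1, 4):
After iteration 1: idx = 1, result = 1, num_found = 1
After iteration 2: idx = 2, result = 5, num_found = 2
After iteration 3: idx = 3, result = 14, num_found = 3
Loop ends.

Final answer: 14, 3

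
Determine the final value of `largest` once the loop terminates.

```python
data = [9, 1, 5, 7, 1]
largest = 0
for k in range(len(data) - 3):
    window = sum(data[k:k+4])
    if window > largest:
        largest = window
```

Let's trace through this code step by step.

Initialize: data = [9, 1, 5, 7, 1]
Initialize: largest = 0
Entering loop: for k in range(len(data) - 3):
After iteration 1: k = 0, largest = 22, window = 22
After iteration 2: k = 1, largest = 22, window = 14
Loop ends.

Final answer: 22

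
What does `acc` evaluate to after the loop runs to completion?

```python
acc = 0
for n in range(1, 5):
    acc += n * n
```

Let's trace through this code step by step.

Initialize: acc = 0
Entering loop: for n in range(1, 5):
After iteration 1: n = 1, acc = 1
After iteration 2: n = 2, acc = 5
After iteration 3: n = 3, acc = 14
After iteration 4: n = 4, acc = 30
Loop ends.

Final answer: 30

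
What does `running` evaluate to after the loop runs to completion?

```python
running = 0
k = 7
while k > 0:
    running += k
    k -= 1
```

Let's trace through this code step by step.

Initialize: running = 0
Initialize: k = 7
Entering loop: while k > 0:
After iteration 1: running = 7, k = 6
After iteration 2: running = 13, k = 5
After iteration 3: running = 18, k = 4
After iteration 4: running = 22, k = 3
After iteration 5: running = 25, k = 2
After iteration 6: running = 27, k = 1
After iteration 7: running = 28, k = 0
Loop ends.

Final answer: 28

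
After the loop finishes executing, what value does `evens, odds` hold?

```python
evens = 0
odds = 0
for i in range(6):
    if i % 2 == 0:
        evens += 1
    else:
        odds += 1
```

Let's trace through this code step by step.

Initialize: evens = 0
Initialize: odds = 0
Entering loop: for i in range(6):
After iteration 1: i = 0, evens = 1, odds = 0
After iteration 2: i = 1, evens = 1, odds = 1
After iteration 3: i = 2, evens = 2, odds = 1
After iteration 4: i = 3, evens = 2, odds = 2
After iteration 5: i = 4, evens = 3, odds = 2
After iteration 6: i = 5, evens = 3, odds = 3
Loop ends.

Final answer: 3, 3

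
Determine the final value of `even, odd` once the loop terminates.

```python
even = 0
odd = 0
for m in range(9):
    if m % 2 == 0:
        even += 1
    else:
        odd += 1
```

Let's trace through this code step by step.

Initialize: even = 0
Initialize: odd = 0
Entering loop: for m in range(9):
After iteration 1: m = 0, even = 1, odd = 0
After iteration 2: m = 1, even = 1, odd = 1
After iteration 3: m = 2, even = 2, odd = 1
After iteration 4: m = 3, even = 2, odd = 2
After iteration 5: m = 4, even = 3, odd = 2
After iteration 6: m = 5, even = 3, odd = 3
After iteration 7: m = 6, even = 4, odd = 3
After iteration 8: m = 7, even = 4, odd = 4
After iteration 9: m = 8, even = 5, odd = 4
Loop ends.

Final answer: 5, 4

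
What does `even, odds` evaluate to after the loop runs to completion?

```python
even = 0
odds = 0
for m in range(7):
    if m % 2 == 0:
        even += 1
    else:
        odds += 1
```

Let's trace through this code step by step.

Initialize: even = 0
Initialize: odds = 0
Entering loop: for m in range(7):
After iteration 1: m = 0, even = 1, odds = 0
After iteration 2: m = 1, even = 1, odds = 1
After iteration 3: m = 2, even = 2, odds = 1
After iteration 4: m = 3, even = 2, odds = 2
After iteration 5: m = 4, even = 3, odds = 2
After iteration 6: m = 5, even = 3, odds = 3
After iteration 7: m = 6, even = 4, odds = 3
Loop ends.

Final answer: 4, 3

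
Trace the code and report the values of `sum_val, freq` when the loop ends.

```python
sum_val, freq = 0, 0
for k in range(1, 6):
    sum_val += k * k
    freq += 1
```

Let's trace through this code step by step.

Initialize: sum_val = 0
Initialize: freq = 0
Entering loop: for k in range(1, 6):
After iteration 1: k = 1, sum_val = 1, freq = 1
After iteration 2: k = 2, sum_val = 5, freq = 2
After iteration 3: k = 3, sum_val = 14, freq = 3
After iteration 4: k = 4, sum_val = 30, freq = 4
After iteration 5: k = 5, sum_val = 55, freq = 5
Loop ends.

Final answer: 55, 5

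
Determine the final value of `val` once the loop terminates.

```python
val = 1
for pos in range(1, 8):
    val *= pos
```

Let's trace through this code step by step.

Initialize: val = 1
Entering loop: for pos in range(1, 8):
After iteration 1: pos = 1, val = 1
After iteration 2: pos = 2, val = 2
After iteration 3: pos = 3, val = 6
After iteration 4: pos = 4, val = 24
After iteration 5: pos = 5, val = 120
After iteration 6: pos = 6, val = 720
After iteration 7: pos = 7, val = 5040
Loop ends.

Final answer: 5040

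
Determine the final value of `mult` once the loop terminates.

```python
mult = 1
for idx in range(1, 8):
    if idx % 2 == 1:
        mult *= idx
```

Let's trace through this code step by step.

Initialize: mult = 1
Entering loop: for idx in range(1, 8):
After iteration 1: idx = 1, mult = 1
After iteration 2: idx = 2, mult = 1
After iteration 3: idx = 3, mult = 3
After iteration 4: idx = 4, mult = 3
After iteration 5: idx = 5, mult = 15
After iteration 6: idx = 6, mult = 15
After iteration 7: idx = 7, mult = 105
Loop ends.

Final answer: 105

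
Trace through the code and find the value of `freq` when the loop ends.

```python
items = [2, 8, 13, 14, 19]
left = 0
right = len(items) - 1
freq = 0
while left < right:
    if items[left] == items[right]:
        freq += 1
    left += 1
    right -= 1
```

Let's trace through this code step by step.

Initialize: items = [2, 8, 13, 14, 19]
Initialize: left = 0
Initialize: right = 4
Initialize: freq = 0
Entering loop: while left < right:
After iteration 1: left = 1, right = 3, freq = 0
After iteration 2: left = 2, right = 2, freq = 0
Loop ends.

Final answer: 0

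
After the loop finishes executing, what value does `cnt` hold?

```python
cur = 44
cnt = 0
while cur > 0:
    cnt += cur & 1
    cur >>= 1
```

Let's trace through this code step by step.

Initialize: cur = 44
Initialize: cnt = 0
Entering loop: while cur > 0:
After iteration 1: cur = 22, cnt = 0
After iteration 2: cur = 11, cnt = 0
After iteration 3: cur = 5, cnt = 1
After iteration 4: cur = 2, cnt = 2
After iteration 5: cur = 1, cnt = 2
After iteration 6: cur = 0, cnt = 3
Loop ends.

Final answer: 3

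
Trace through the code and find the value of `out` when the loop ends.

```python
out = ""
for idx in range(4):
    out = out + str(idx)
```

Let's trace through this code step by step.

Initialize: out = ''
Entering loop: for idx in range(4):
After iteration 1: idx = 0, out = '0'
After iteration 2: idx = 1, out = '01'
After iteration 3: idx = 2, out = '012'
After iteration 4: idx = 3, out = '0123'
Loop ends.

Final answer: '0123'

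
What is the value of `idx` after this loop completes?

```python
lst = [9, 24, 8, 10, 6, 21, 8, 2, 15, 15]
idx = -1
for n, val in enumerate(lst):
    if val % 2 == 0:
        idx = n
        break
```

Let's trace through this code step by step.

Initialize: lst = [9, 24, 8, 10, 6, 21, 8, 2, 15, 15]
Initialize: idx = -1
Entering loop: for n, val in enumerate(lst):
After iteration 1: n = 0, val = 9, idx = -1
After iteration 2: n = 1, val = 24, idx = 1
Loop ends.

Final answer: 1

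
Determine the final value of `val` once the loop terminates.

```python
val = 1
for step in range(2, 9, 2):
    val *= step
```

Let's trace through this code step by step.

Initialize: val = 1
Entering loop: for step in range(2, 9, 2):
After iteration 1: step = 2, val = 2
After iteration 2: step = 4, val = 8
After iteration 3: step = 6, val = 48
After iteration 4: step = 8, val = 384
Loop ends.

Final answer: 384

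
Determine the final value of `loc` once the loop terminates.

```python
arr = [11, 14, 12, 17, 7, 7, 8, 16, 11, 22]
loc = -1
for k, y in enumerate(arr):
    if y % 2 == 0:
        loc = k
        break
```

Let's trace through this code step by step.

Initialize: arr = [11, 14, 12, 17, 7, 7, 8, 16, 11, 22]
Initialize: loc = -1
Entering loop: for k, y in enumerate(arr):
After iteration 1: k = 0, y = 11, loc = -1
After iteration 2: k = 1, y = 14, loc = 1
Loop ends.

Final answer: 1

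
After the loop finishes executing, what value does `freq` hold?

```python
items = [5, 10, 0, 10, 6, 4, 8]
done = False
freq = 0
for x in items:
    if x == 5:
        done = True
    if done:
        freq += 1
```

Let's trace through this code step by step.

Initialize: items = [5, 10, 0, 10, 6, 4, 8]
Initialize: done = False
Initialize: freq = 0
Entering loop: for x in items:
After iteration 1: x = 5, done = True, freq = 1
After iteration 2: x = 10, done = True, freq = 2
After iteration 3: x = 0, done = True, freq = 3
After iteration 4: x = 10, done = True, freq = 4
After iteration 5: x = 6, done = True, freq = 5
After iteration 6: x = 4, done = True, freq = 6
After iteration 7: x = 8, done = True, freq = 7
Loop ends.

Final answer: 7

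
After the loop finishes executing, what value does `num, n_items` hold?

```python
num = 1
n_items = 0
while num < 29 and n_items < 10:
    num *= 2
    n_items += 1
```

Let's trace through this code step by step.

Initialize: num = 1
Initialize: n_items = 0
Entering loop: while num < 29 and n_items < 10:
After iteration 1: num = 2, n_items = 1
After iteration 2: num = 4, n_items = 2
After iteration 3: num = 8, n_items = 3
After iteration 4: num = 16, n_items = 4
After iteration 5: num = 32, n_items = 5
Loop ends.

Final answer: 32, 5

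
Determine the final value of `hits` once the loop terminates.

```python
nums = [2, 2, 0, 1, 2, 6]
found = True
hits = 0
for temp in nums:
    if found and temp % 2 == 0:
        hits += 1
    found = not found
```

Let's trace through this code step by step.

Initialize: nums = [2, 2, 0, 1, 2, 6]
Initialize: found = True
Initialize: hits = 0
Entering loop: for temp in nums:
After iteration 1: temp = 2, found = False, hits = 1
After iteration 2: temp = 2, found = True, hits = 1
After iteration 3: temp = 0, found = False, hits = 2
After iteration 4: temp = 1, found = True, hits = 2
After iteration 5: temp = 2, found = False, hits = 3
After iteration 6: temp = 6, found = True, hits = 3
Loop ends.

Final answer: 3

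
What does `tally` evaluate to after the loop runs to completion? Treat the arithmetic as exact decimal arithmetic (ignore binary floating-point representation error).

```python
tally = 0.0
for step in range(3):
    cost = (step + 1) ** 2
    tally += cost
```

Let's trace through this code step by step.

Initialize: tally = 0.0
Entering loop: for step in range(3):
After iteration 1: step = 0, tally = 1.0, cost = 1
After iteration 2: step = 1, tally = 5.0, cost = 4
After iteration 3: step = 2, tally = 14.0, cost = 9
Loop ends.

Final answer: 14.0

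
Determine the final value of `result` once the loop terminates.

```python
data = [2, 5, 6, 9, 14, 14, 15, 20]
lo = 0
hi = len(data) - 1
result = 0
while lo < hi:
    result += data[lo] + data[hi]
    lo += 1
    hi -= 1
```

Let's trace through this code step by step.

Initialize: data = [2, 5, 6, 9, 14, 14, 15, 20]
Initialize: lo = 0
Initialize: hi = 7
Initialize: result = 0
Entering loop: while lo < hi:
After iteration 1: lo = 1, hi = 6, result = 22
After iteration 2: lo = 2, hi = 5, result = 42
After iteration 3: lo = 3, hi = 4, result = 62
After iteration 4: lo = 4, hi = 3, result = 85
Loop ends.

Final answer: 85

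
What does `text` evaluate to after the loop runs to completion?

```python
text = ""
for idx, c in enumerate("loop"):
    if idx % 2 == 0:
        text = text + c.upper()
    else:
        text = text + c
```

Let's trace through this code step by step.

Initialize: text = ''
Entering loop: for idx, c in enumerate("loop"):
After iteration 1: idx = 0, c = 'l', text = 'L'
After iteration 2: idx = 1, c = 'o', text = 'Lo'
After iteration 3: idx = 2, c = 'o', text = 'LoO'
After iteration 4: idx = 3, c = 'p', text = 'LoOp'
Loop ends.

Final answer: 'LoOp'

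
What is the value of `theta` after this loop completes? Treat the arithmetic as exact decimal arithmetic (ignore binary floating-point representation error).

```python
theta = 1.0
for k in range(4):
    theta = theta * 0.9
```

Let's trace through this code step by step.

Initialize: theta = 1.0
Entering loop: for k in range(4):
After iteration 1: k = 0, theta = 0.9
After iteration 2: k = 1, theta = 0.81
After iteration 3: k = 2, theta = 0.729
After iteration 4: k = 3, theta = 0.6561
Loop ends.

Final answer: 0.6561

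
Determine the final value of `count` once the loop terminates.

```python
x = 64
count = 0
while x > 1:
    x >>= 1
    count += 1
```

Let's trace through this code step by step.

Initialize: x = 64
Initialize: count = 0
Entering loop: while x > 1:
After iteration 1: x = 32, count = 1
After iteration 2: x = 16, count = 2
After iteration 3: x = 8, count = 3
After iteration 4: x = 4, count = 4
After iteration 5: x = 2, count = 5
After iteration 6: x = 1, count = 6
Loop ends.

Final answer: 6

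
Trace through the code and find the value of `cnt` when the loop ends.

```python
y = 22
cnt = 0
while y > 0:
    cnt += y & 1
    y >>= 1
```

Let's trace through this code step by step.

Initialize: y = 22
Initialize: cnt = 0
Entering loop: while y > 0:
After iteration 1: y = 11, cnt = 0
After iteration 2: y = 5, cnt = 1
After iteration 3: y = 2, cnt = 2
After iteration 4: y = 1, cnt = 2
After iteration 5: y = 0, cnt = 3
Loop ends.

Final answer: 3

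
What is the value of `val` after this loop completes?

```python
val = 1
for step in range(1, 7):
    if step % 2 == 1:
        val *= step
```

Let's trace through this code step by step.

Initialize: val = 1
Entering loop: for step in range(1, 7):
After iteration 1: step = 1, val = 1
After iteration 2: step = 2, val = 1
After iteration 3: step = 3, val = 3
After iteration 4: step = 4, val = 3
After iteration 5: step = 5, val = 15
After iteration 6: step = 6, val = 15
Loop ends.

Final answer: 15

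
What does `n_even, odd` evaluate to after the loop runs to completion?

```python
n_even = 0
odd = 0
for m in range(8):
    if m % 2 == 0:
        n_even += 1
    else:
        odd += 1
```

Let's trace through this code step by step.

Initialize: n_even = 0
Initialize: odd = 0
Entering loop: for m in range(8):
After iteration 1: m = 0, n_even = 1, odd = 0
After iteration 2: m = 1, n_even = 1, odd = 1
After iteration 3: m = 2, n_even = 2, odd = 1
After iteration 4: m = 3, n_even = 2, odd = 2
After iteration 5: m = 4, n_even = 3, odd = 2
After iteration 6: m = 5, n_even = 3, odd = 3
After iteration 7: m = 6, n_even = 4, odd = 3
After iteration 8: m = 7, n_even = 4, odd = 4
Loop ends.

Final answer: 4, 4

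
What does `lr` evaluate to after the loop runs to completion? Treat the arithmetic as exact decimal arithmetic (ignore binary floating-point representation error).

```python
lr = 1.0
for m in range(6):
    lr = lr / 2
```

Let's trace through this code step by step.

Initialize: lr = 1.0
Entering loop: for m in range(6):
After iteration 1: m = 0, lr = 0.5
After iteration 2: m = 1, lr = 0.25
After iteration 3: m = 2, lr = 0.125
After iteration 4: m = 3, lr = 0.0625
After iteration 5: m = 4, lr = 0.03125
After iteration 6: m = 5, lr = 0.015625
Loop ends.

Final answer: 0.015625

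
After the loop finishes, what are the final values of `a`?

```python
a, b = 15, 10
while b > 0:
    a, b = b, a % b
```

Let's trace through this code step by step.

Initialize: a = 15
Initialize: b = 10
Entering loop: while b > 0:
After iteration 1: a = 10, b = 5
After iteration 2: a = 5, b = 0
Loop ends.

Final answer: 5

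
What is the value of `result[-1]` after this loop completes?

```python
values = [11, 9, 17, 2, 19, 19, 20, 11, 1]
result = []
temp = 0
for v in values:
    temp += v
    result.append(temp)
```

Let's trace through this code step by step.

Initialize: values = [11, 9, 17, 2, 19, 19, 20, 11, 1]
Initialize: result = []
Initialize: temp = 0
Entering loop: for v in values:
After iteration 1: v = 11, result = [11], temp = 11
After iteration 2: v = 9, result = [11, 20], temp = 20
After iteration 3: v = 17, result = [11, 20, 37], temp = 37
After iteration 4: v = 2, result = [11, 20, 37, 39], temp = 39
After iteration 5: v = 19, result = [11, 20, 37, 39, 58], temp = 58
After iteration 6: v = 19, result = [11, 20, 37, 39, 58, 77], temp = 77
After iteration 7: v = 20, result = [11, 20, 37, 39, 58, 77, 97], temp = 97
After iteration 8: v = 11, result = [11, 20, 37, 39, 58, 77, 97, 108], temp = 108
After iteration 9: v = 1, result = [11, 20, 37, 39, 58, 77, 97, 108, 109], temp = 109
Loop ends.
result[-1] = 109

Final answer: 109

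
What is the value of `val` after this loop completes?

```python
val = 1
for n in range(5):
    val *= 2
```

Let's trace through this code step by step.

Initialize: val = 1
Entering loop: for n in range(5):
After iteration 1: n = 0, val = 2
After iteration 2: n = 1, val = 4
After iteration 3: n = 2, val = 8
After iteration 4: n = 3, val = 16
After iteration 5: n = 4, val = 32
Loop ends.

Final answer: 32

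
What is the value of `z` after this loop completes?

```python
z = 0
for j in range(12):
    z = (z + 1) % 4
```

Let's trace through this code step by step.

Initialize: z = 0
Entering loop: for j in range(12):
After iteration 1: j = 0, z = 1
After iteration 2: j = 1, z = 2
After iteration 3: j = 2, z = 3
After iteration 4: j = 3, z = 0
After iteration 5: j = 4, z = 1
After iteration 6: j = 5, z = 2
After iteration 7: j = 6, z = 3
After iteration 8: j = 7, z = 0
After iteration 9: j = 8, z = 1
After iteration 10: j = 9, z = 2
After iteration 11: j = 10, z = 3
After iteration 12: j = 11, z = 0
Loop ends.

Final answer: 0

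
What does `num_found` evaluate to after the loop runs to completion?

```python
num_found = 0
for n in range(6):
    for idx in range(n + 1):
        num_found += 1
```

Let's trace through this code step by step.

Initialize: num_found = 0
Entering loop: for n in range(6):
After iteration 1: n = 0, num_found = 1, idx = 0
After iteration 2: n = 1, num_found = 3, idx = 1
After iteration 3: n = 2, num_found = 6, idx = 2
After iteration 4: n = 3, num_found = 10, idx = 3
After iteration 5: n = 4, num_found = 15, idx = 4
After iteration 6: n = 5, num_found = 21, idx = 5
Loop ends.

Final answer: 21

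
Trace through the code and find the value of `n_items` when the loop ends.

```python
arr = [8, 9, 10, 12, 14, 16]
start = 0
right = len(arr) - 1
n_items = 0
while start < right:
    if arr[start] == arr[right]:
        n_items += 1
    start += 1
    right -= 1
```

Let's trace through this code step by step.

Initialize: arr = [8, 9, 10, 12, 14, 16]
Initialize: start = 0
Initialize: right = 5
Initialize: n_items = 0
Entering loop: while start < right:
After iteration 1: start = 1, right = 4, n_items = 0
After iteration 2: start = 2, right = 3, n_items = 0
After iteration 3: start = 3, right = 2, n_items = 0
Loop ends.

Final answer: 0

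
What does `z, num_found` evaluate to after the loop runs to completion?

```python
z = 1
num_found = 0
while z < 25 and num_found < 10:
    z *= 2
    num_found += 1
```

Let's trace through this code step by step.

Initialize: z = 1
Initialize: num_found = 0
Entering loop: while z < 25 and num_found < 10:
After iteration 1: z = 2, num_found = 1
After iteration 2: z = 4, num_found = 2
After iteration 3: z = 8, num_found = 3
After iteration 4: z = 16, num_found = 4
After iteration 5: z = 32, num_found = 5
Loop ends.

Final answer: 32, 5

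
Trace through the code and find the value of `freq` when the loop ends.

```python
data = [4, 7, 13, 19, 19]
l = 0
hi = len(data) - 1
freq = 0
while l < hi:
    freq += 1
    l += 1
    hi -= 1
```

Let's trace through this code step by step.

Initialize: data = [4, 7, 13, 19, 19]
Initialize: l = 0
Initialize: hi = 4
Initialize: freq = 0
Entering loop: while l < hi:
After iteration 1: l = 1, hi = 3, freq = 1
After iteration 2: l = 2, hi = 2, freq = 2
Loop ends.

Final answer: 2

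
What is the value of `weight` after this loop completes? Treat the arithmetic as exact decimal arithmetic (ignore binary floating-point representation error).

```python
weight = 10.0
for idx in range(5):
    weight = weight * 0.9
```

Let's trace through this code step by step.

Initialize: weight = 10.0
Entering loop: for idx in range(5):
After iteration 1: idx = 0, weight = 9.0
After iteration 2: idx = 1, weight = 8.1
After iteration 3: idx = 2, weight = 7.29
After iteration 4: idx = 3, weight = 6.561
After iteration 5: idx = 4, weight = 5.9049
Loop ends.

Final answer: 5.9049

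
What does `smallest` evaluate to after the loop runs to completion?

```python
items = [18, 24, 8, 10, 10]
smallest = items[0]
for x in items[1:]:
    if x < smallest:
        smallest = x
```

Let's trace through this code step by step.

Initialize: items = [18, 24, 8, 10, 10]
Initialize: smallest = 18
Entering loop: for x in items[1:]:
After iteration 1: x = 24, smallest = 18
After iteration 2: x = 8, smallest = 8
After iteration 3: x = 10, smallest = 8
After iteration 4: x = 10, smallest = 8
Loop ends.

Final answer: 8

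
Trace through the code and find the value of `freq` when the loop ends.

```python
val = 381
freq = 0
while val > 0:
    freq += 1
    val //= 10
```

Let's trace through this code step by step.

Initialize: val = 381
Initialize: freq = 0
Entering loop: while val > 0:
After iteration 1: val = 38, freq = 1
After iteration 2: val = 3, freq = 2
After iteration 3: val = 0, freq = 3
Loop ends.

Final answer: 3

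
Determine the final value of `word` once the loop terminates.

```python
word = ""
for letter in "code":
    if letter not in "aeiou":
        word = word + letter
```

Let's trace through this code step by step.

Initialize: word = ''
Entering loop: for letter in "code":
After iteration 1: letter = 'c', word = 'c'
After iteration 2: letter = 'o', word = 'c'
After iteration 3: letter = 'd', word = 'cd'
After iteration 4: letter = 'e', word = 'cd'
Loop ends.

Final answer: 'cd'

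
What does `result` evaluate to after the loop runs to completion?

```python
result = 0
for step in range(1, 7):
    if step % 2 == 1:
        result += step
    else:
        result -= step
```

Let's trace through this code step by step.

Initialize: result = 0
Entering loop: for step in range(1, 7):
After iteration 1: step = 1, result = 1
After iteration 2: step = 2, result = -1
After iteration 3: step = 3, result = 2
After iteration 4: step = 4, result = -2
After iteration 5: step = 5, result = 3
After iteration 6: step = 6, result = -3
Loop ends.

Final answer: -3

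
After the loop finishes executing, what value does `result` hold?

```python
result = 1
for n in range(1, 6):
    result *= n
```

Let's trace through this code step by step.

Initialize: result = 1
Entering loop: for n in range(1, 6):
After iteration 1: n = 1, result = 1
After iteration 2: n = 2, result = 2
After iteration 3: n = 3, result = 6
After iteration 4: n = 4, result = 24
After iteration 5: n = 5, result = 120
Loop ends.

Final answer: 120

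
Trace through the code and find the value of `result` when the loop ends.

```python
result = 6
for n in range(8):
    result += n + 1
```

Let's trace through this code step by step.

Initialize: result = 6
Entering loop: for n in range(8):
After iteration 1: n = 0, result = 7
After iteration 2: n = 1, result = 9
After iteration 3: n = 2, result = 12
After iteration 4: n = 3, result = 16
After iteration 5: n = 4, result = 21
After iteration 6: n = 5, result = 27
After iteration 7: n = 6, result = 34
After iteration 8: n = 7, result = 42
Loop ends.

Final answer: 42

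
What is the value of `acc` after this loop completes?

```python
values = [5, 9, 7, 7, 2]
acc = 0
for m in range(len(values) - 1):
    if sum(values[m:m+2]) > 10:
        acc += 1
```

Let's trace through this code step by step.

Initialize: values = [5, 9, 7, 7, 2]
Initialize: acc = 0
Entering loop: for m in range(len(values) - 1):
After iteration 1: m = 0, acc = 1
After iteration 2: m = 1, acc = 2
After iteration 3: m = 2, acc = 3
After iteration 4: m = 3, acc = 3
Loop ends.

Final answer: 3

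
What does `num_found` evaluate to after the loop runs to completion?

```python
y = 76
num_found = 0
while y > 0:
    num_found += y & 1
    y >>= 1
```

Let's trace through this code step by step.

Initialize: y = 76
Initialize: num_found = 0
Entering loop: while y > 0:
After iteration 1: y = 38, num_found = 0
After iteration 2: y = 19, num_found = 0
After iteration 3: y = 9, num_found = 1
After iteration 4: y = 4, num_found = 2
After iteration 5: y = 2, num_found = 2
After iteration 6: y = 1, num_found = 2
After iteration 7: y = 0, num_found = 3
Loop ends.

Final answer: 3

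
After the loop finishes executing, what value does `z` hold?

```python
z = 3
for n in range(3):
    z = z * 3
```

Let's trace through this code step by step.

Initialize: z = 3
Entering loop: for n in range(3):
After iteration 1: n = 0, z = 9
After iteration 2: n = 1, z = 27
After iteration 3: n = 2, z = 81
Loop ends.

Final answer: 81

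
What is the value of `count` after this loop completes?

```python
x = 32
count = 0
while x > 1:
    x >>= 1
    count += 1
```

Let's trace through this code step by step.

Initialize: x = 32
Initialize: count = 0
Entering loop: while x > 1:
After iteration 1: x = 16, count = 1
After iteration 2: x = 8, count = 2
After iteration 3: x = 4, count = 3
After iteration 4: x = 2, count = 4
After iteration 5: x = 1, count = 5
Loop ends.

Final answer: 5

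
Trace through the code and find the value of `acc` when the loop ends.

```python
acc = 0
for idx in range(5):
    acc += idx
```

Let's trace through this code step by step.

Initialize: acc = 0
Entering loop: for idx in range(5):
After iteration 1: idx = 0, acc = 0
After iteration 2: idx = 1, acc = 1
After iteration 3: idx = 2, acc = 3
After iteration 4: idx = 3, acc = 6
After iteration 5: idx = 4, acc = 10
Loop ends.

Final answer: 10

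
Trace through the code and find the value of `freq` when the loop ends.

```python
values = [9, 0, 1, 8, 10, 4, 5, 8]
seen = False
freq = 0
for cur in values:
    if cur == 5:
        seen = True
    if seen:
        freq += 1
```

Let's trace through this code step by step.

Initialize: values = [9, 0, 1, 8, 10, 4, 5, 8]
Initialize: seen = False
Initialize: freq = 0
Entering loop: for cur in values:
After iteration 1: cur = 9, seen = False, freq = 0
After iteration 2: cur = 0, seen = False, freq = 0
After iteration 3: cur = 1, seen = False, freq = 0
After iteration 4: cur = 8, seen = False, freq = 0
After iteration 5: cur = 10, seen = False, freq = 0
After iteration 6: cur = 4, seen = False, freq = 0
After iteration 7: cur = 5, seen = True, freq = 1
After iteration 8: cur = 8, seen = True, freq = 2
Loop ends.

Final answer: 2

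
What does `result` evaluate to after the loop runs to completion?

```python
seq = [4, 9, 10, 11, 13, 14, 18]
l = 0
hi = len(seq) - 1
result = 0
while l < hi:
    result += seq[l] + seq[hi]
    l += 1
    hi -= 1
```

Let's trace through this code step by step.

Initialize: seq = [4, 9, 10, 11, 13, 14, 18]
Initialize: l = 0
Initialize: hi = 6
Initialize: result = 0
Entering loop: while l < hi:
After iteration 1: l = 1, hi = 5, result = 22
After iteration 2: l = 2, hi = 4, result = 45
After iteration 3: l = 3, hi = 3, result = 68
Loop ends.

Final answer: 68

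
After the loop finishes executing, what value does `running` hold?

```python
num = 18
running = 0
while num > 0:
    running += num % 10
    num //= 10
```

Let's trace through this code step by step.

Initialize: num = 18
Initialize: running = 0
Entering loop: while num > 0:
After iteration 1: num = 1, running = 8
After iteration 2: num = 0, running = 9
Loop ends.

Final answer: 9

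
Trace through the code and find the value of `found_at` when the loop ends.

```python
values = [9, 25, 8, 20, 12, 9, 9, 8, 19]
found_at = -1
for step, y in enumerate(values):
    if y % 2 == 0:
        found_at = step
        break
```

Let's trace through this code step by step.

Initialize: values = [9, 25, 8, 20, 12, 9, 9, 8, 19]
Initialize: found_at = -1
Entering loop: for step, y in enumerate(values):
After iteration 1: step = 0, y = 9, found_at = -1
After iteration 2: step = 1, y = 25, found_at = -1
After iteration 3: step = 2, y = 8, found_at = 2
Loop ends.

Final answer: 2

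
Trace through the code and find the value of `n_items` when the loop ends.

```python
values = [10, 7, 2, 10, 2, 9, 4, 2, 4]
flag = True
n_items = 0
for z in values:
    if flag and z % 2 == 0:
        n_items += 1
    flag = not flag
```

Let's trace through this code step by step.

Initialize: values = [10, 7, 2, 10, 2, 9, 4, 2, 4]
Initialize: flag = True
Initialize: n_items = 0
Entering loop: for z in values:
After iteration 1: z = 10, flag = False, n_items = 1
After iteration 2: z = 7, flag = True, n_items = 1
After iteration 3: z = 2, flag = False, n_items = 2
After iteration 4: z = 10, flag = True, n_items = 2
After iteration 5: z = 2, flag = False, n_items = 3
After iteration 6: z = 9, flag = True, n_items = 3
After iteration 7: z = 4, flag = False, n_items = 4
After iteration 8: z = 2, flag = True, n_items = 4
After iteration 9: z = 4, flag = False, n_items = 5
Loop ends.

Final answer: 5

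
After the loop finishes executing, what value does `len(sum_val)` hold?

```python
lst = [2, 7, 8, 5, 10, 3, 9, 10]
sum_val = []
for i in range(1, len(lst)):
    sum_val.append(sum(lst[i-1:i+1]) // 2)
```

Let's trace through this code step by step.

Initialize: lst = [2, 7, 8, 5, 10, 3, 9, 10]
Initialize: sum_val = []
Entering loop: for i in range(1, len(lst)):
After iteration 1: i = 1, sum_val = [4]
After iteration 2: i = 2, sum_val = [4, 7]
After iteration 3: i = 3, sum_val = [4, 7, 6]
After iteration 4: i = 4, sum_val = [4, 7, 6, 7]
After iteration 5: i = 5, sum_val = [4, 7, 6, 7, 6]
After iteration 6: i = 6, sum_val = [4, 7, 6, 7, 6, 6]
After iteration 7: i = 7, sum_val = [4, 7, 6, 7, 6, 6, 9]
Loop ends.
len(sum_val) = 7

Final answer: 7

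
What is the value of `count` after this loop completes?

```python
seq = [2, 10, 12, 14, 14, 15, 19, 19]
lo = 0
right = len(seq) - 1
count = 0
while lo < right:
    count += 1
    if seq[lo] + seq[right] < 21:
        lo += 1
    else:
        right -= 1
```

Let's trace through this code step by step.

Initialize: seq = [2, 10, 12, 14, 14, 15, 19, 19]
Initialize: lo = 0
Initialize: right = 7
Initialize: count = 0
Entering loop: while lo < right:
After iteration 1: lo = 0, right = 6, count = 1
After iteration 2: lo = 0, right = 5, count = 2
After iteration 3: lo = 1, right = 5, count = 3
After iteration 4: lo = 1, right = 4, count = 4
After iteration 5: lo = 1, right = 3, count = 5
After iteration 6: lo = 1, right = 2, count = 6
After iteration 7: lo = 1, right = 1, count = 7
Loop ends.

Final answer: 7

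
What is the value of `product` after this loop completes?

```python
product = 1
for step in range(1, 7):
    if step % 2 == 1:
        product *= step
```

Let's trace through this code step by step.

Initialize: product = 1
Entering loop: for step in range(1, 7):
After iteration 1: step = 1, product = 1
After iteration 2: step = 2, product = 1
After iteration 3: step = 3, product = 3
After iteration 4: step = 4, product = 3
After iteration 5: step = 5, product = 15
After iteration 6: step = 6, product = 15
Loop ends.

Final answer: 15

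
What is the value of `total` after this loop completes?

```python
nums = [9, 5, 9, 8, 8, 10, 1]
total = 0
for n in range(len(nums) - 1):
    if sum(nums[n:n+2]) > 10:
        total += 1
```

Let's trace through this code step by step.

Initialize: nums = [9, 5, 9, 8, 8, 10, 1]
Initialize: total = 0
Entering loop: for n in range(len(nums) - 1):
After iteration 1: n = 0, total = 1
After iteration 2: n = 1, total = 2
After iteration 3: n = 2, total = 3
After iteration 4: n = 3, total = 4
After iteration 5: n = 4, total = 5
After iteration 6: n = 5, total = 6
Loop ends.

Final answer: 6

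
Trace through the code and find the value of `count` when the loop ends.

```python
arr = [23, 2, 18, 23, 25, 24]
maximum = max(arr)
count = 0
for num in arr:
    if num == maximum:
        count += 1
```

Let's trace through this code step by step.

Initialize: arr = [23, 2, 18, 23, 25, 24]
Initialize: maximum = 25
Initialize: count = 0
Entering loop: for num in arr:
After iteration 1: num = 23, count = 0
After iteration 2: num = 2, count = 0
After iteration 3: num = 18, count = 0
After iteration 4: num = 23, count = 0
After iteration 5: num = 25, count = 1
After iteration 6: num = 24, count = 1
Loop ends.

Final answer: 1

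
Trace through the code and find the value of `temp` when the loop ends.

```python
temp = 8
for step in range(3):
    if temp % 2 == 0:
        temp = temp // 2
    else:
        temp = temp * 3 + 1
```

Let's trace through this code step by step.

Initialize: temp = 8
Entering loop: for step in range(3):
After iteration 1: step = 0, temp = 4
After iteration 2: step = 1, temp = 2
After iteration 3: step = 2, temp = 1
Loop ends.

Final answer: 1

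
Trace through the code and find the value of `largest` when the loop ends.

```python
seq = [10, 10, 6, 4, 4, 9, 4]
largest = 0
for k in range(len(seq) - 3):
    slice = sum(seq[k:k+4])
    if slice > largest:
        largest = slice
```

Let's trace through this code step by step.

Initialize: seq = [10, 10, 6, 4, 4, 9, 4]
Initialize: largest = 0
Entering loop: for k in range(len(seq) - 3):
After iteration 1: k = 0, largest = 30, slice = 30
After iteration 2: k = 1, largest = 30, slice = 24
After iteration 3: k = 2, largest = 30, slice = 23
After iteration 4: k = 3, largest = 30, slice = 21
Loop ends.

Final answer: 30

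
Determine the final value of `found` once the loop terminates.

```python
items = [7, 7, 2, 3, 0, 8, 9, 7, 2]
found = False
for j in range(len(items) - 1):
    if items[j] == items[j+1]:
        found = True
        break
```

Let's trace through this code step by step.

Initialize: items = [7, 7, 2, 3, 0, 8, 9, 7, 2]
Initialize: found = False
Entering loop: for j in range(len(items) - 1):
After iteration 1: j = 0, found = True
Loop ends.

Final answer: True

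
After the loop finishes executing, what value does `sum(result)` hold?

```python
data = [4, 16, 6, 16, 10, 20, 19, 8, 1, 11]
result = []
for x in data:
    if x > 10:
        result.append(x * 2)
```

Let's trace through this code step by step.

Initialize: data = [4, 16, 6, 16, 10, 20, 19, 8, 1, 11]
Initialize: result = []
Entering loop: for x in data:
After iteration 1: x = 4, result = []
After iteration 2: x = 16, result = [32]
After iteration 3: x = 6, result = [32]
After iteration 4: x = 16, result = [32, 32]
After iteration 5: x = 10, result = [32, 32]
After iteration 6: x = 20, result = [32, 32, 40]
After iteration 7: x = 19, result = [32, 32, 40, 38]
After iteration 8: x = 8, result = [32, 32, 40, 38]
After iteration 9: x = 1, result = [32, 32, 40, 38]
After iteration 10: x = 11, result = [32, 32, 40, 38, 22]
Loop ends.
sum(result) = 164

Final answer: 164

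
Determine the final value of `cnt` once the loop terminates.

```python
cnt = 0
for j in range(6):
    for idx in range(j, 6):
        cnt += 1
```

Let's trace through this code step by step.

Initialize: cnt = 0
Entering loop: for j in range(6):
After iteration 1: j = 0, cnt = 6
After iteration 2: j = 1, cnt = 11
After iteration 3: j = 2, cnt = 15
After iteration 4: j = 3, cnt = 18
After iteration 5: j = 4, cnt = 20
After iteration 6: j = 5, cnt = 21
Loop ends.

Final answer: 21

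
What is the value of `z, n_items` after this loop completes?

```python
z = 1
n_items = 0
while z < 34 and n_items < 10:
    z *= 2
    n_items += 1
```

Let's trace through this code step by step.

Initialize: z = 1
Initialize: n_items = 0
Entering loop: while z < 34 and n_items < 10:
After iteration 1: z = 2, n_items = 1
After iteration 2: z = 4, n_items = 2
After iteration 3: z = 8, n_items = 3
After iteration 4: z = 16, n_items = 4
After iteration 5: z = 32, n_items = 5
After iteration 6: z = 64, n_items = 6
Loop ends.

Final answer: 64, 6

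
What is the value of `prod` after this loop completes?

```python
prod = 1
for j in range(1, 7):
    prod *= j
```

Let's trace through this code step by step.

Initialize: prod = 1
Entering loop: for j in range(1, 7):
After iteration 1: j = 1, prod = 1
After iteration 2: j = 2, prod = 2
After iteration 3: j = 3, prod = 6
After iteration 4: j = 4, prod = 24
After iteration 5: j = 5, prod = 120
After iteration 6: j = 6, prod = 720
Loop ends.

Final answer: 720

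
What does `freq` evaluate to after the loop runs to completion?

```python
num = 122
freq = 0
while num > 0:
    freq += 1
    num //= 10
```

Let's trace through this code step by step.

Initialize: num = 122
Initialize: freq = 0
Entering loop: while num > 0:
After iteration 1: num = 12, freq = 1
After iteration 2: num = 1, freq = 2
After iteration 3: num = 0, freq = 3
Loop ends.

Final answer: 3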